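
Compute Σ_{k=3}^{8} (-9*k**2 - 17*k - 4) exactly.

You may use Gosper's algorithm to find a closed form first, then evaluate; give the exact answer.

The ratio is (9*k**2 + 35*k + 30)/(9*k**2 + 17*k + 4).
Factor: A=1; B=1; C=k**2 + 17*k/9 + 4/9.
Key eq: (1)·f(k+1) = (1)·f(k) + (k**2 + 17*k/9 + 4/9).
deg f ≤ 3 (via 0,0,2).
Coefficient equations give f(k) = k*(3*k**2 + 4*k - 3)/9.
So s_k = (B(k−1)f/C)·t_k = (k*(3*k**2 + 4*k - 3)/(9*k**2 + 17*k + 4))·t_k = k*(-3*k**2 - 4*k + 3).
Verify: -9*k**2 - 17*k - 4 matches t_k.
Sum = s_(9) − s_(3); s_(9) = -2484, s_(3) = -108 ⇒ -2376.

Σ = -2376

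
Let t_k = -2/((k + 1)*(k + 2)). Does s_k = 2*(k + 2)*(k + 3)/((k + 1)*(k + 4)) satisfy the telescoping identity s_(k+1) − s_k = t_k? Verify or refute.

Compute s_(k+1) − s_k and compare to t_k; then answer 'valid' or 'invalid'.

s_(k+1) = 2*(k + 3)*(k + 4)/((k + 2)*(k + 5))
s_(k+1) − s_k = 8*(-k - 3)/(k**4 + 12*k**3 + 49*k**2 + 78*k + 40)
(s_(k+1) − s_k) − t_k = 2*(k**2 + 5*k + 8)/(k**4 + 12*k**3 + 49*k**2 + 78*k + 40)

Invalid: residual 2*(k**2 + 5*k + 8)/(k**4 + 12*k**3 + 49*k**2 + 78*k + 40) ≠ 0.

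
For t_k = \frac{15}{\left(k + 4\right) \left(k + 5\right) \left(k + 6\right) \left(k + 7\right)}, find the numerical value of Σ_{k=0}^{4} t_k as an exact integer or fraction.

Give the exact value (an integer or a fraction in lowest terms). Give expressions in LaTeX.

Compute t_(k+1)/t_k: get (k + 4)/(k + 8).
Normal form (A,B,C) = (k + 4, k + 8, 1).
Set up (k + 4)·f(k+1) − (k + 7)·f(k) − (1) = 0.
deg f ≤ 3 (via 1,1,0).
A polynomial solution: f(k) = k*(k**2 + 15*k + 74)/360.
So s_k = (B(k−1)f/C)·t_k = (k*(k + 7)*(k**2 + 15*k + 74)/360)·t_k = k*(k**2 + 15*k + 74)/(24*(k + 4)*(k + 5)*(k + 6)).
Verify: 15/(k**4 + 22*k**3 + 179*k**2 + 638*k + 840) matches t_k.
Sum = s_(5) − s_(0); s_(5) = 29/792, s_(0) = 0 ⇒ 29/792.

Σ = 29/792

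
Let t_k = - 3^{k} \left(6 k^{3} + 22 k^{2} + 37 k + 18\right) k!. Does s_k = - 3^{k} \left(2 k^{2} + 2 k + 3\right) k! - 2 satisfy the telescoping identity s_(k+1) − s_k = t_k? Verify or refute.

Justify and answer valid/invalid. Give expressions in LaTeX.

s_(k+1) = -3**(k + 1)*(2*k + 2*(k + 1)**2 + 5)*factorial(k + 1) - 2
s_(k+1) − s_k = -3**k*(6*k**3 + 22*k**2 + 37*k + 18)*factorial(k)
(s_(k+1) − s_k) − t_k = 0

valid; difference matches t_k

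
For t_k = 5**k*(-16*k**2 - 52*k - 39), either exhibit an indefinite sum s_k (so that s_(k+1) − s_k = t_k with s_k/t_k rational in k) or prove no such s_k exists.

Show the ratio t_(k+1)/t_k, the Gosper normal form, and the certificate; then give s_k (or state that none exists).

s_k = 5**k*(-4*k**2 - 3*k - 1)

Compute t_(k+1)/t_k: get 5*(16*k**2 + 84*k + 107)/(16*k**2 + 52*k + 39).
So A=5 and B=1, with C=k**2 + 13*k/4 + 39/16.
Key eq: (5)·f(k+1) = (1)·f(k) + (k**2 + 13*k/4 + 39/16).
Bound: deg f ≤ 2.
Coefficient equations give f(k) = (4*k**2 + 3*k + 1)/16.
R(k) = B(k−1)·f(k)/C(k) = (4*k**2 + 3*k + 1)/(16*k**2 + 52*k + 39); s_k = R·t_k = 5**k*(-4*k**2 - 3*k - 1).
Verify: 5**k*(-16*k**2 - 52*k - 39) matches t_k.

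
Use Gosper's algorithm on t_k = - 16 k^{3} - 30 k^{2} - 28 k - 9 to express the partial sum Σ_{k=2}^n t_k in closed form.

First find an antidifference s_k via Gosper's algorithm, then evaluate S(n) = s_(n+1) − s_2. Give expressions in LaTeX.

S(n) = - 4 n^{4} - 18 n^{3} - 33 n^{2} - 28 n + 83

Step 1: r(k) = (16*k**3 + 78*k**2 + 136*k + 83)/(16*k**3 + 30*k**2 + 28*k + 9).
So A=1 and B=1, with C=k**3 + 15*k**2/8 + 7*k/4 + 9/16.
Key eq: (1)·f(k+1) = (1)·f(k) + (k**3 + 15*k**2/8 + 7*k/4 + 9/16).
From deg A=0, deg B=0, deg C=3: d=4.
A polynomial solution: f(k) = k**2*(4*k**2 + 2*k + 3)/16.
So s_k = (B(k−1)f/C)·t_k = (k**2*(4*k**2 + 2*k + 3)/(16*k**3 + 30*k**2 + 28*k + 9))·t_k = k**2*(-4*k**2 - 2*k - 3).
Verify: -16*k**3 - 30*k**2 - 28*k - 9 matches t_k.
s_(n+1) = -4*n**4 - 18*n**3 - 33*n**2 - 28*n - 9 and s_(2) = -92, so S(n) = -4*n**4 - 18*n**3 - 33*n**2 - 28*n + 83.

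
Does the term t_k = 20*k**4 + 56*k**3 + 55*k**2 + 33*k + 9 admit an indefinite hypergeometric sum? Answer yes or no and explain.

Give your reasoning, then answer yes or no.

Yes. s_k = k*(4*k**4 + 4*k**3 - 3*k**2 + 3*k + 1).

r(k) = (20*k**4 + 136*k**3 + 343*k**2 + 391*k + 173)/(20*k**4 + 56*k**3 + 55*k**2 + 33*k + 9) after simplifying.
So A=1 and B=1, with C=k**4 + 14*k**3/5 + 11*k**2/4 + 33*k/20 + 9/20.
Key eq: (1)·f(k+1) = (1)·f(k) + (k**4 + 14*k**3/5 + 11*k**2/4 + 33*k/20 + 9/20).
deg f ≤ 5 (via 0,0,4).
Solve for f: f(k) = k*(4*k**4 + 4*k**3 - 3*k**2 + 3*k + 1)/20 (degree 5 ≤ 5).
So s_k = (B(k−1)f/C)·t_k = (k*(4*k**4 + 4*k**3 - 3*k**2 + 3*k + 1)/(20*k**4 + 56*k**3 + 55*k**2 + 33*k + 9))·t_k = k*(4*k**4 + 4*k**3 - 3*k**2 + 3*k + 1).
Verify: 20*k**4 + 56*k**3 + 55*k**2 + 33*k + 9 matches t_k.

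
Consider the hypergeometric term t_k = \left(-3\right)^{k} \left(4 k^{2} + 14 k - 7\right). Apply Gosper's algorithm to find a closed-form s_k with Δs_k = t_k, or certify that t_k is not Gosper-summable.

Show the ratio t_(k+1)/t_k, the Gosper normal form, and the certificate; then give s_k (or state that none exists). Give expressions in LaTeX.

s_k = \left(-3\right)^{k} \left(- k^{2} - 2 k + 4\right)

r(k) = 3*(-4*k**2 - 22*k - 11)/(4*k**2 + 14*k - 7) after simplifying.
Normal form (A,B,C) = (-3, 1, k**2 + 7*k/2 - 7/4).
Need (-3)·f(k+1) − (1)·f(k) = k**2 + 7*k/2 - 7/4.
Degrees (0,0,2) ⇒ d ≤ 2.
Match coefficients ⇒ f(k) = -(k**2 + 2*k - 4)/4.
Get s_k = R·t_k = (-3)**k*(-k**2 - 2*k + 4) with R(k) = B(k−1)f(k)/C(k) = -(k**2 + 2*k - 4)/(4*k**2 + 14*k - 7).
Verify: (-3)**k*(4*k**2 + 14*k - 7) matches t_k.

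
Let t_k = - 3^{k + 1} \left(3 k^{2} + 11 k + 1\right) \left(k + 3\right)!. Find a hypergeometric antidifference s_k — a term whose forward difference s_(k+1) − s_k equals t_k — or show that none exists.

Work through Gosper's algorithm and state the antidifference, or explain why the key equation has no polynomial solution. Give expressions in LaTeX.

Compute t_(k+1)/t_k: get 3*(3*k**3 + 29*k**2 + 83*k + 60)/(3*k**2 + 11*k + 1).
A = 3*k + 12, B = 1, C = k**2 + 11*k/3 + 1/3.
Need (3*k + 12)·f(k+1) − (1)·f(k) = k**2 + 11*k/3 + 1/3.
From deg A=1, deg B=0, deg C=2: d=1.
A polynomial solution: f(k) = (k - 1)/3.
R(k) = B(k−1)·f(k)/C(k) = (k - 1)/(3*k**2 + 11*k + 1); s_k = R·t_k = -3**(k + 1)*(k - 1)*factorial(k + 3).
s_(k+1) − s_k = -3**(k + 1)*(3*k**2 + 11*k + 1)*factorial(k + 3) = t_k.

s_k = - 3^{k + 1} \left(k - 1\right) \left(k + 3\right)!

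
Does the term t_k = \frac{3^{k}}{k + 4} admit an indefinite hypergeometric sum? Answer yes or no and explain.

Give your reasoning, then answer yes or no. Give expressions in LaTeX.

No — key equation has no polynomial f.

The ratio is 3*(k + 4)/(k + 5).
A = 3*k + 12, B = k + 5, C = 1.
Solve (3*k + 12)·f(k+1) − (k + 4)·f(k) = 1.
Bound: deg f ≤ -1.
Negative degree bound (-1): no f exists, t_k not Gosper-summable.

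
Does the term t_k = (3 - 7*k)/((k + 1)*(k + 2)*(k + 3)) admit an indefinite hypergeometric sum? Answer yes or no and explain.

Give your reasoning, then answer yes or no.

Step 1: r(k) = (k + 1)*(7*k + 4)/((k + 4)*(7*k - 3)).
So A=k + 1 and B=k + 4, with C=k - 3/7.
Solve (k + 1)·f(k+1) − (k + 3)·f(k) = k - 3/7.
Degrees (1,1,1) ⇒ d ≤ 2.
A polynomial solution: f(k) = k*(k - 4)/7.
R(k) = B(k−1)·f(k)/C(k) = k*(k - 4)*(k + 3)/(7*k - 3); s_k = R·t_k = k*(4 - k)/((k + 1)*(k + 2)).
Check: Δs_k = (3 - 7*k)/(k**3 + 6*k**2 + 11*k + 6). ✓

Yes. s_k = k*(4 - k)/((k + 1)*(k + 2)).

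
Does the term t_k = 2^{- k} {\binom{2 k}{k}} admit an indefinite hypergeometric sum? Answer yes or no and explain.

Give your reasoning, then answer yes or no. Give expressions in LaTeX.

The ratio is (2*k + 1)/(k + 1).
Take A(k)=2*k + 1, B(k)=k + 1, C(k)=1.
Set up (2*k + 1)·f(k+1) − (k)·f(k) − (1) = 0.
From deg A=1, deg B=1, deg C=0: d=-1.
Bound -1 < 0, so the key equation has no polynomial solution.

No — t_k has no hypergeometric antidifference.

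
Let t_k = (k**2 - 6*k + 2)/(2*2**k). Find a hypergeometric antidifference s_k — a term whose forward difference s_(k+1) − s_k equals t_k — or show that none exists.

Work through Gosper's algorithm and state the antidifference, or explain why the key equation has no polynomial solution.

t_(k+1)/t_k = (k**2 - 4*k - 3)/(2*(k**2 - 6*k + 2)).
So A=1/2 and B=1, with C=k**2 - 6*k + 2.
Set up (1/2)·f(k+1) − (1)·f(k) − (k**2 - 6*k + 2) = 0.
deg f ≤ 2 (via 0,0,2).
A polynomial solution: f(k) = -2*(k**2 - 4*k - 1).
Then R = B(k−1)f/C = -2*(k**2 - 4*k - 1)/(k**2 - 6*k + 2), so s_k = R(k)·t_k = (-k**2 + 4*k + 1)/2**k.
Δs = (k**2 - 6*k + 2)/(2*2**k), as required.

s_k = (-k**2 + 4*k + 1)/2**k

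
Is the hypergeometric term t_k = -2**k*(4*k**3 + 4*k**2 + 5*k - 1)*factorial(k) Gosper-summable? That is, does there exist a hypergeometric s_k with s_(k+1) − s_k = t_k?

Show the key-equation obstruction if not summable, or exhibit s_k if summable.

r(k) = 2*(4*k**4 + 20*k**3 + 41*k**2 + 37*k + 12)/(4*k**3 + 4*k**2 + 5*k - 1) after simplifying.
Take A(k)=2*k + 2, B(k)=1, C(k)=k**3 + k**2 + 5*k/4 - 1/4.
Need (2*k + 2)·f(k+1) − (1)·f(k) = k**3 + k**2 + 5*k/4 - 1/4.
d = 2 from the (1,0,3) case.
A polynomial solution: f(k) = (k - 1)*(2*k - 1)/4.
So s_k = (B(k−1)f/C)·t_k = ((k - 1)*(2*k - 1)/(4*k**3 + 4*k**2 + 5*k - 1))·t_k = -2**k*(k - 1)*(2*k - 1)*factorial(k).
Δs = -2**k*(4*k**3 + 4*k**2 + 5*k - 1)*factorial(k), as required.

Yes. s_k = -2**k*(k - 1)*(2*k - 1)*factorial(k).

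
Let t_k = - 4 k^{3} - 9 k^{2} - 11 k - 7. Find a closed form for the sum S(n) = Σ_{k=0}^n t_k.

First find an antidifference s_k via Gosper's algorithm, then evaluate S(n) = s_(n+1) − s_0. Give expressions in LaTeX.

S(n) = - n^{4} - 5 n^{3} - 11 n^{2} - 14 n - 7

Ratio r(k) = (4*k**3 + 21*k**2 + 41*k + 31)/(4*k**3 + 9*k**2 + 11*k + 7).
A = 1, B = 1, C = k**3 + 9*k**2/4 + 11*k/4 + 7/4.
Solve (1)·f(k+1) − (1)·f(k) = k**3 + 9*k**2/4 + 11*k/4 + 7/4.
deg f ≤ 4 (via 0,0,3).
Solving with deg f ≤ 4: f(k) = k*(k**3 + k**2 + 2*k + 3)/4.
R(k) = B(k−1)·f(k)/C(k) = k*(k**3 + k**2 + 2*k + 3)/(4*k**3 + 9*k**2 + 11*k + 7); s_k = R·t_k = k*(-k**3 - k**2 - 2*k - 3).
Verify: -4*k**3 - 9*k**2 - 11*k - 7 matches t_k.
s_(n+1) = -n**4 - 5*n**3 - 11*n**2 - 14*n - 7 and s_(0) = 0, so S(n) = -n**4 - 5*n**3 - 11*n**2 - 14*n - 7.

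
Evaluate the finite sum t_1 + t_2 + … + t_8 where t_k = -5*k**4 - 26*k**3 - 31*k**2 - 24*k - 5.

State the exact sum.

t_(k+1)/t_k = (5*k**4 + 46*k**3 + 139*k**2 + 184*k + 91)/(5*k**4 + 26*k**3 + 31*k**2 + 24*k + 5).
Gosper form: A/B · C(k+1)/C(k) with A=1, B=1, C=k**4 + 26*k**3/5 + 31*k**2/5 + 24*k/5 + 1.
Need (1)·f(k+1) − (1)·f(k) = k**4 + 26*k**3/5 + 31*k**2/5 + 24*k/5 + 1.
deg f ≤ 5 (via 0,0,4).
A polynomial solution: f(k) = k*(k**4 + 4*k**3 - k**2 + 3*k - 2)/5.
R(k) = B(k−1)·f(k)/C(k) = k*(k**4 + 4*k**3 - k**2 + 3*k - 2)/(5*k**4 + 26*k**3 + 31*k**2 + 24*k + 5); s_k = R·t_k = k*(-k**4 - 4*k**3 + k**2 - 3*k + 2).
Verify: -5*k**4 - 26*k**3 - 31*k**2 - 24*k - 5 matches t_k.
Σ_(k=1)^(8) t_k = s_(9) − s_(1) = -84789 − (-5) = -84784.

Σ = -84784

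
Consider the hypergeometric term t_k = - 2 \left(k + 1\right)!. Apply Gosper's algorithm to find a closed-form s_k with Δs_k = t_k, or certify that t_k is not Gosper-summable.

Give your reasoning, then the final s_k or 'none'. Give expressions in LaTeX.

none — t_k is not Gosper-summable

Step 1: r(k) = k + 2.
A = k + 2, B = 1, C = 1.
Key eq: (k + 2)·f(k+1) = (1)·f(k) + (1).
From deg A=1, deg B=0, deg C=0: d=-1.
Bound -1 < 0, so the key equation has no polynomial solution.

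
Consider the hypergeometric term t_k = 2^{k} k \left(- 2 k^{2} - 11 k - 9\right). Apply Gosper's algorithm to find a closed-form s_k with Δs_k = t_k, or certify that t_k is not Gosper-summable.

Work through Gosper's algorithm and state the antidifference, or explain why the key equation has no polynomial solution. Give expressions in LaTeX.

r(k) = 2*(2*k**2 + 15*k + 22)/(k*(2*k + 9)) after simplifying.
Normal form (A,B,C) = (2, 1, k**3 + 11*k**2/2 + 9*k/2).
f must satisfy (2)·f(k+1) − (1)·f(k) = k**3 + 11*k**2/2 + 9*k/2.
d = 3 from the (0,0,3) case.
Match coefficients ⇒ f(k) = (2*k**3 - k**2 + k - 4)/2.
Certificate R = B(k−1)f/C = (2*k**3 - k**2 + k - 4)/(k*(k + 1)*(2*k + 9)) gives s_k = 2**k*(-2*k**3 + k**2 - k + 4).
Δs = 2**k*k*(-2*k**2 - 11*k - 9), as required.

s_k = 2^{k} \left(- 2 k^{3} + k^{2} - k + 4\right)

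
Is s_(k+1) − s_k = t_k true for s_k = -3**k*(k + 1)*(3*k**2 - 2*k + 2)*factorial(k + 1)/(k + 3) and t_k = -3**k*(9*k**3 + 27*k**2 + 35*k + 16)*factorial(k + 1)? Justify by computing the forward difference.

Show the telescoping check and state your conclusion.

Invalid: residual 2*3**k*(3*k + 2)*(3*k**3 + 16*k**2 + 27*k + 23)*factorial(k + 1)/((k + 3)*(k + 4)) ≠ 0.

s_(k+1) = -3**(k + 1)*(k + 2)*(3*k**2 + 4*k + 3)*factorial(k + 2)/(k + 4)
s_(k+1) − s_k = -3**k*(9*k**5 + 72*k**4 + 224*k**3 + 359*k**2 + 286*k + 100)*factorial(k + 1)/((k + 3)*(k + 4))
(s_(k+1) − s_k) − t_k = 2*3**k*(3*k + 2)*(3*k**3 + 16*k**2 + 27*k + 23)*factorial(k + 1)/((k + 3)*(k + 4))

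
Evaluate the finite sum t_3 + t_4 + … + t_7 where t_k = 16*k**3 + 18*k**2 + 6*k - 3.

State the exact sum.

r(k) = (16*k**3 + 66*k**2 + 90*k + 37)/(16*k**3 + 18*k**2 + 6*k - 3) after simplifying.
Take A(k)=1, B(k)=1, C(k)=k**3 + 9*k**2/8 + 3*k/8 - 3/16.
Key eq: (1)·f(k+1) = (1)·f(k) + (k**3 + 9*k**2/8 + 3*k/8 - 3/16).
deg f ≤ 4 (via 0,0,3).
A polynomial solution: f(k) = k*(4*k**3 - 2*k**2 - 2*k - 3)/16.
Then R = B(k−1)f/C = k*(4*k**3 - 2*k**2 - 2*k - 3)/(16*k**3 + 18*k**2 + 6*k - 3), so s_k = R(k)·t_k = k*(4*k**3 - 2*k**2 - 2*k - 3).
s_(k+1) − s_k = 16*k**3 + 18*k**2 + 6*k - 3 = t_k.
Sum = s_(8) − s_(3); s_(8) = 15208, s_(3) = 243 ⇒ 14965.

Σ = 14965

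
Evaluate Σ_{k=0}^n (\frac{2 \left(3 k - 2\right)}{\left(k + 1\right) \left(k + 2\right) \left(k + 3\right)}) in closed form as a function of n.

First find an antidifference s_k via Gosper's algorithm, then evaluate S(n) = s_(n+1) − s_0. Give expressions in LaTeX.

S(n) = \frac{n^{2} - 7 n - 8}{2 \left(n^{2} + 5 n + 6\right)}

The ratio is (k + 1)*(3*k + 1)/((k + 4)*(3*k - 2)).
Normal form (A,B,C) = (k + 1, k + 4, k - 2/3).
Solve (k + 1)·f(k+1) − (k + 3)·f(k) = k - 2/3.
From deg A=1, deg B=1, deg C=1: d=2.
Match coefficients ⇒ f(k) = k*(k - 9)/12.
Get s_k = R·t_k = k*(k - 9)/(2*(k + 1)*(k + 2)) with R(k) = B(k−1)f(k)/C(k) = k*(k - 9)*(k + 3)/(4*(3*k - 2)).
Check: Δs_k = 2*(3*k - 2)/(k**3 + 6*k**2 + 11*k + 6). ✓
Telescope: S(n) = s_(n+1) − s_(0) = (n**2 - 7*n - 8)/(2*(n**2 + 5*n + 6)) − (0) = (n**2 - 7*n - 8)/(2*(n**2 + 5*n + 6)).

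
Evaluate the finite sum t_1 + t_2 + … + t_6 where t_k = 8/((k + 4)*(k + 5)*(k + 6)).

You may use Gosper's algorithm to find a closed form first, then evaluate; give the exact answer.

The ratio is (k + 4)/(k + 7).
Gosper form: A/B · C(k+1)/C(k) with A=k + 4, B=k + 7, C=1.
Solve (k + 4)·f(k+1) − (k + 6)·f(k) = 1.
deg f ≤ 2 (via 1,1,0).
Solve for f: f(k) = k*(k + 9)/40 (degree 2 ≤ 2).
So s_k = (B(k−1)f/C)·t_k = (k*(k + 6)*(k + 9)/40)·t_k = k*(k + 9)/(5*(k + 4)*(k + 5)).
Δs = 8/(k**3 + 15*k**2 + 74*k + 120), as required.
Sum = s_(7) − s_(1); s_(7) = 28/165, s_(1) = 1/15 ⇒ 17/165.

Σ = 17/165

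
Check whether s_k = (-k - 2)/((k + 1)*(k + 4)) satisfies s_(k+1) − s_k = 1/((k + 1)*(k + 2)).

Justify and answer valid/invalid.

Invalid: residual 4*(-k - 3)/(k**4 + 12*k**3 + 49*k**2 + 78*k + 40) ≠ 0.

s_(k+1) = (-k - 3)/((k + 2)*(k + 5))
s_(k+1) − s_k = (k**2 + 5*k + 8)/(k**4 + 12*k**3 + 49*k**2 + 78*k + 40)
(s_(k+1) − s_k) − t_k = 4*(-k - 3)/(k**4 + 12*k**3 + 49*k**2 + 78*k + 40)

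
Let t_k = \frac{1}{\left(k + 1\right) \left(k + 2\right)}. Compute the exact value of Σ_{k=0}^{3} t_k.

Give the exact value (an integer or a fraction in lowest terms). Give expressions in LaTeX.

Σ = 4/5

Step 1: r(k) = (k + 1)/(k + 3).
A = k + 1, B = k + 3, C = 1.
Key eq: (k + 1)·f(k+1) = (k + 2)·f(k) + (1).
From deg A=1, deg B=1, deg C=0: d=1.
Match coefficients ⇒ f(k) = k.
Then R = B(k−1)f/C = k*(k + 2), so s_k = R(k)·t_k = k/(k + 1).
Δs = 1/(k**2 + 3*k + 2), as required.
Telescoping: Σ = s_(4) − s_(0) = 4/5 − (0) = 4/5.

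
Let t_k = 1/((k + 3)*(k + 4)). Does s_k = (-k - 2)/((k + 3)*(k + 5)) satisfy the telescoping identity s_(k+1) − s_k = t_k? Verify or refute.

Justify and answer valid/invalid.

Invalid: residual 3*(-2*k - 9)/(k**4 + 18*k**3 + 119*k**2 + 342*k + 360) ≠ 0.

s_(k+1) = (-k - 3)/((k + 4)*(k + 6))
s_(k+1) − s_k = (k**2 + 5*k + 3)/(k**4 + 18*k**3 + 119*k**2 + 342*k + 360)
(s_(k+1) − s_k) − t_k = 3*(-2*k - 9)/(k**4 + 18*k**3 + 119*k**2 + 342*k + 360)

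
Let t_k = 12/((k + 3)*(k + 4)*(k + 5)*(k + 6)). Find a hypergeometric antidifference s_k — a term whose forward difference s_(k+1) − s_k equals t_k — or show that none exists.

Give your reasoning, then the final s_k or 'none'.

s_k = k*(k**2 + 12*k + 47)/(15*(k + 3)*(k + 4)*(k + 5))

r(k) = (k + 3)/(k + 7) after simplifying.
Factor: A=k + 3; B=k + 7; C=1.
Set up (k + 3)·f(k+1) − (k + 6)·f(k) − (1) = 0.
Bound: deg f ≤ 3.
Solve for f: f(k) = k*(k**2 + 12*k + 47)/180 (degree 3 ≤ 3).
R(k) = B(k−1)·f(k)/C(k) = k*(k + 6)*(k**2 + 12*k + 47)/180; s_k = R·t_k = k*(k**2 + 12*k + 47)/(15*(k + 3)*(k + 4)*(k + 5)).
Verify: 12/(k**4 + 18*k**3 + 119*k**2 + 342*k + 360) matches t_k.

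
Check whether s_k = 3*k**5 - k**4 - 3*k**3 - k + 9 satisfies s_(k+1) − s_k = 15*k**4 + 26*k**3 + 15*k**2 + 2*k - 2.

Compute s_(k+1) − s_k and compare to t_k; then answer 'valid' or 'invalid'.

Valid — Δs_k = t_k.

s_(k+1) = -k + 3*(k + 1)**5 - (k + 1)**4 - 3*(k + 1)**3 + 8
s_(k+1) − s_k = 15*k**4 + 26*k**3 + 15*k**2 + 2*k - 2
(s_(k+1) − s_k) − t_k = 0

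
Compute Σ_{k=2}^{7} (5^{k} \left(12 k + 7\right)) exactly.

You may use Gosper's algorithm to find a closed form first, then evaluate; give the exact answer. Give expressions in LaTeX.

Σ = 8593650

t_(k+1)/t_k = 5*(12*k + 19)/(12*k + 7).
Gosper form: A/B · C(k+1)/C(k) with A=5, B=1, C=k + 7/12.
f must satisfy (5)·f(k+1) − (1)·f(k) = k + 7/12.
From deg A=0, deg B=0, deg C=1: d=1.
Solving with deg f ≤ 1: f(k) = (3*k - 2)/12.
Get s_k = R·t_k = 5**k*(3*k - 2) with R(k) = B(k−1)f(k)/C(k) = (3*k - 2)/(12*k + 7).
Check: Δs_k = 5**k*(12*k + 7). ✓
Sum = s_(8) − s_(2); s_(8) = 8593750, s_(2) = 100 ⇒ 8593650.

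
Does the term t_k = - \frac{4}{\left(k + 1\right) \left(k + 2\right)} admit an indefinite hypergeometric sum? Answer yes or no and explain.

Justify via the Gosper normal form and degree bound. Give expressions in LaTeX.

Yes. s_k = - \frac{4 k}{k + 1}.

Compute t_(k+1)/t_k: get (k + 1)/(k + 3).
So A=k + 1 and B=k + 3, with C=1.
Solve (k + 1)·f(k+1) − (k + 2)·f(k) = 1.
Degrees (1,1,0) ⇒ d ≤ 1.
Coefficient equations give f(k) = k.
Get s_k = R·t_k = -4*k/(k + 1) with R(k) = B(k−1)f(k)/C(k) = k*(k + 2).
Δs = -4/(k**2 + 3*k + 2), as required.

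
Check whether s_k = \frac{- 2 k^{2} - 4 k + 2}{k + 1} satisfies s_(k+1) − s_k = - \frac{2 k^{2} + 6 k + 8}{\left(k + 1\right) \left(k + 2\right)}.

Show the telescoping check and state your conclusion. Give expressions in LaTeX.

valid (s_(k+1) − s_k reduces to t_k)

s_(k+1) = 2*(-k**2 - 4*k - 2)/(k + 2)
s_(k+1) − s_k = 2*(-k**2 - 3*k - 4)/(k**2 + 3*k + 2)
(s_(k+1) − s_k) − t_k = 0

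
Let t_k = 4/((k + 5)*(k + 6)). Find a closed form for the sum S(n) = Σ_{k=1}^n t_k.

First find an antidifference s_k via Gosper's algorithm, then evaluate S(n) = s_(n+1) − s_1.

S(n) = 2*n/(3*(n + 6))

The ratio is (k + 5)/(k + 7).
Normal form (A,B,C) = (k + 5, k + 7, 1).
Need (k + 5)·f(k+1) − (k + 6)·f(k) = 1.
d = 1 from the (1,1,0) case.
A polynomial solution: f(k) = k/5.
Then R = B(k−1)f/C = k*(k + 6)/5, so s_k = R(k)·t_k = 4*k/(5*(k + 5)).
Verify: 4/(k**2 + 11*k + 30) matches t_k.
Σ_(k=1)^n t_k = s_(n+1) − s_(1) = (4*(n + 1)/(5*(n + 6))) − (2/15), i.e. 2*n/(3*(n + 6)).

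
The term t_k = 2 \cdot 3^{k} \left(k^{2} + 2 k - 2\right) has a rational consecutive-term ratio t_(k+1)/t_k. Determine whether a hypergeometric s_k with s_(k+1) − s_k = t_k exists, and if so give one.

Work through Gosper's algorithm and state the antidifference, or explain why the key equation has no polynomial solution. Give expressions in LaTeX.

Compute t_(k+1)/t_k: get 3*(2*k + (k + 1)**2)/(k**2 + 2*k - 2).
Normal form (A,B,C) = (3, 1, k**2 + 2*k - 2).
Key eq: (3)·f(k+1) = (1)·f(k) + (k**2 + 2*k - 2).
Degrees (0,0,2) ⇒ d ≤ 2.
Coefficient equations give f(k) = (k - 2)*(k + 1)/2.
Certificate R = B(k−1)f/C = (k - 2)*(k + 1)/(2*(k**2 + 2*k - 2)) gives s_k = 3**k*(k**2 - k - 2).
Δs = 2*3**k*(k**2 + 2*k - 2), as required.

s_k = 3^{k} \left(k^{2} - k - 2\right)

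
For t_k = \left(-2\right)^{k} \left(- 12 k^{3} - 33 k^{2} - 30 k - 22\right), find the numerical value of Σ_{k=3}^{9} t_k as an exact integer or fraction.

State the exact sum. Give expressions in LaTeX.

The ratio is 2*(-12*k**3 - 69*k**2 - 132*k - 97)/(12*k**3 + 33*k**2 + 30*k + 22).
Gosper form: A/B · C(k+1)/C(k) with A=-2, B=1, C=k**3 + 11*k**2/4 + 5*k/2 + 11/6.
Set up (-2)·f(k+1) − (1)·f(k) − (k**3 + 11*k**2/4 + 5*k/2 + 11/6) = 0.
deg f ≤ 3 (via 0,0,3).
A polynomial solution: f(k) = -(4*k**3 + 3*k**2 - 2*k + 4)/12.
Get s_k = R·t_k = (-2)**k*(4*k**3 + 3*k**2 - 2*k + 4) with R(k) = B(k−1)f(k)/C(k) = -(4*k**3 + 3*k**2 - 2*k + 4)/(12*k**3 + 33*k**2 + 30*k + 22).
Check: Δs_k = (-2)**k*(-12*k**3 - 33*k**2 - 30*k - 22). ✓
Σ_(k=3)^(9) t_k = s_(10) − s_(3) = 4386816 − (-1064) = 4387880.

Σ = 4387880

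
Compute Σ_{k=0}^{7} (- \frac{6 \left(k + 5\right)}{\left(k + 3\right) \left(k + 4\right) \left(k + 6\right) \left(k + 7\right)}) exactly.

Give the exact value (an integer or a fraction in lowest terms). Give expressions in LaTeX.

Σ = -34/231

The ratio is (k + 3)*(k + 6)**2/((k + 5)**2*(k + 8)).
Gosper form: A/B · C(k+1)/C(k) with A=k + 3, B=k + 8, C=k**2 + 10*k + 25.
Set up (k + 3)·f(k+1) − (k + 7)·f(k) − (k**2 + 10*k + 25) = 0.
Bound: deg f ≤ 4.
Coefficient equations give f(k) = k*(k + 4)*(k + 5)*(k + 9)/36.
Then R = B(k−1)f/C = k*(k + 4)*(k + 7)*(k + 9)/(36*(k + 5)), so s_k = R(k)·t_k = k*(-k - 9)/(6*(k**2 + 9*k + 18)).
s_(k+1) − s_k = 6*(-k - 5)/(k**4 + 20*k**3 + 145*k**2 + 450*k + 504) = t_k.
Evaluate s at k=8 and k=0: -34/231 and 0; difference -34/231.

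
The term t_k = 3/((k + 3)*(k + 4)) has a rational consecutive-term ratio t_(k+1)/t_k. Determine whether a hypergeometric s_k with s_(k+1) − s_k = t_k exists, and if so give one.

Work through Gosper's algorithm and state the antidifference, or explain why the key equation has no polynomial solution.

s_k = k/(k + 3)

The ratio is (k + 3)/(k + 5).
Factor: A=k + 3; B=k + 5; C=1.
Need (k + 3)·f(k+1) − (k + 4)·f(k) = 1.
deg f ≤ 1 (via 1,1,0).
Match coefficients ⇒ f(k) = k/3.
Get s_k = R·t_k = k/(k + 3) with R(k) = B(k−1)f(k)/C(k) = k*(k + 4)/3.
Verify: 3/(k**2 + 7*k + 12) matches t_k.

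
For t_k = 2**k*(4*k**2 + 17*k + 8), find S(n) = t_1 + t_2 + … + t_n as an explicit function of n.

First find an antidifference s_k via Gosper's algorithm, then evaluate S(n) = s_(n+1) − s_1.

S(n) = 8*2**n*n**2 + 18*2**n*n + 6*2**n - 6

r(k) = 2*(4*k**2 + 25*k + 29)/(4*k**2 + 17*k + 8) after simplifying.
Normal form (A,B,C) = (2, 1, k**2 + 17*k/4 + 2).
Set up (2)·f(k+1) − (1)·f(k) − (k**2 + 17*k/4 + 2) = 0.
d = 2 from the (0,0,2) case.
Solve for f: f(k) = (4*k**2 + k - 2)/4 (degree 2 ≤ 2).
Get s_k = R·t_k = 2**k*(4*k**2 + k - 2) with R(k) = B(k−1)f(k)/C(k) = (4*k**2 + k - 2)/(4*k**2 + 17*k + 8).
Δs = 2**k*(4*k**2 + 17*k + 8), as required.
Evaluate: s_(n+1) = 2**(n + 1)*(4*n**2 + 9*n + 3); subtract s_(1) = 6 ⇒ S(n) = 8*2**n*n**2 + 18*2**n*n + 6*2**n - 6.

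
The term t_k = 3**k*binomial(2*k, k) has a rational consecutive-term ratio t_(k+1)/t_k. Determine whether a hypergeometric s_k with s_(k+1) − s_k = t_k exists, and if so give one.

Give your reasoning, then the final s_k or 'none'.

none (Gosper's algorithm certifies no s_k)

r(k) = 6*(2*k + 1)/(k + 1) after simplifying.
A = 12*k + 6, B = k + 1, C = 1.
Need (12*k + 6)·f(k+1) − (k)·f(k) = 1.
d = -1 from the (1,1,0) case.
deg f ≤ -1 is impossible — no certificate.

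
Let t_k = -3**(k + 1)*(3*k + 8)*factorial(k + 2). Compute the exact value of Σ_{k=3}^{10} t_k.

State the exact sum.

Step 1: r(k) = 3*(k + 3)*(3*k + 11)/(3*k + 8).
Take A(k)=3*k + 9, B(k)=1, C(k)=k + 8/3.
Solve (3*k + 9)·f(k+1) − (1)·f(k) = k + 8/3.
d = 0 from the (1,0,1) case.
Solve for f: f(k) = 1/3 (degree 0 ≤ 0).
Certificate R = B(k−1)f/C = 1/(3*k + 8) gives s_k = -3**(k + 1)*factorial(k + 2).
Δs = -3**(k + 1)*(3*k + 8)*factorial(k + 2), as required.
Σ_(k=3)^(10) t_k = s_(11) − s_(3) = -3309294160972800 − (-9720) = -3309294160963080.

Σ = -3309294160963080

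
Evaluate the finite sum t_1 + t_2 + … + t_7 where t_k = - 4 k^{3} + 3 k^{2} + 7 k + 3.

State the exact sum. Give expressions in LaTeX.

Step 1: r(k) = (4*k**3 + 9*k**2 - k - 9)/(4*k**3 - 3*k**2 - 7*k - 3).
So A=1 and B=1, with C=k**3 - 3*k**2/4 - 7*k/4 - 3/4.
Solve (1)·f(k+1) − (1)·f(k) = k**3 - 3*k**2/4 - 7*k/4 - 3/4.
Degrees (0,0,3) ⇒ d ≤ 4.
A polynomial solution: f(k) = k**2*(k**2 - 3*k - 1)/4.
So s_k = (B(k−1)f/C)·t_k = (k**2*(k**2 - 3*k - 1)/(4*k**3 - 3*k**2 - 7*k - 3))·t_k = k**2*(-k**2 + 3*k + 1).
Check: Δs_k = -4*k**3 + 3*k**2 + 7*k + 3. ✓
Σ_(k=1)^(7) t_k = s_(8) − s_(1) = -2496 − (3) = -2499.

Σ = -2499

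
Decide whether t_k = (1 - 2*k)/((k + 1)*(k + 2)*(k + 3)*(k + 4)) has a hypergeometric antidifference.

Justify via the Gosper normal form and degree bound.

Yes. s_k = k/((k + 1)*(k + 2)*(k + 3)).

t_(k+1)/t_k = (k + 1)*(2*k + 1)/((k + 5)*(2*k - 1)).
Gosper form: A/B · C(k+1)/C(k) with A=k + 1, B=k + 5, C=k - 1/2.
Need (k + 1)·f(k+1) − (k + 4)·f(k) = k - 1/2.
Degrees (1,1,1) ⇒ d ≤ 3.
A polynomial solution: f(k) = -k/2.
So s_k = (B(k−1)f/C)·t_k = (-k*(k + 4)/(2*k - 1))·t_k = k/((k + 1)*(k + 2)*(k + 3)).
s_(k+1) − s_k = (-k*(k + 4) + (k + 1)**2)/((k + 1)*(k + 2)*(k + 3)*(k + 4)) = t_k.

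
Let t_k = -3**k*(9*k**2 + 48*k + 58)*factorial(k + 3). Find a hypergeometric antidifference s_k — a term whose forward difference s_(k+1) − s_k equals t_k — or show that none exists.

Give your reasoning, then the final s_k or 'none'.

s_k = -3**k*(3*k + 2)*factorial(k + 3)

Compute t_(k+1)/t_k: get 3*(9*k**3 + 102*k**2 + 379*k + 460)/(9*k**2 + 48*k + 58).
Normal form (A,B,C) = (3*k + 12, 1, k**2 + 16*k/3 + 58/9).
f must satisfy (3*k + 12)·f(k+1) − (1)·f(k) = k**2 + 16*k/3 + 58/9.
deg f ≤ 1 (via 1,0,2).
Match coefficients ⇒ f(k) = (3*k + 2)/9.
Certificate R = B(k−1)f/C = (3*k + 2)/(9*k**2 + 48*k + 58) gives s_k = -3**k*(3*k + 2)*factorial(k + 3).
Check: Δs_k = -3**k*(9*k**2 + 48*k + 58)*factorial(k + 3). ✓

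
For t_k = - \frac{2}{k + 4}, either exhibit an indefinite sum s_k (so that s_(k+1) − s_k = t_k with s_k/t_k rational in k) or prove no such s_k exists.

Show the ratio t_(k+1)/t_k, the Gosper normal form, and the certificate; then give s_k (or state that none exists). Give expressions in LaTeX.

none — t_k is not Gosper-summable

t_(k+1)/t_k = (k + 4)/(k + 5).
Normal form (A,B,C) = (k + 4, k + 5, 1).
Solve (k + 4)·f(k+1) − (k + 4)·f(k) = 1.
From deg A=1, deg B=1, deg C=0: d=0.
Write f(k) = c0. Then LHS − RHS = -1, requiring -1 = 0: contradictory. No certificate.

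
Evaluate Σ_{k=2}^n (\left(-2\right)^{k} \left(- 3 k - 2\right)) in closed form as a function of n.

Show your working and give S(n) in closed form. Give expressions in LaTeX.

S(n) = - 2 \left(-2\right)^{n} n - 2 \left(-2\right)^{n} - 8

t_(k+1)/t_k = 2*(-3*k - 5)/(3*k + 2).
Take A(k)=-2, B(k)=1, C(k)=k + 2/3.
Need (-2)·f(k+1) − (1)·f(k) = k + 2/3.
d = 1 from the (0,0,1) case.
Match coefficients ⇒ f(k) = -k/3.
So s_k = (B(k−1)f/C)·t_k = (-k/(3*k + 2))·t_k = (-2)**k*k.
Verify: (-2)**k*(-3*k - 2) matches t_k.
Telescope: S(n) = s_(n+1) − s_(2) = (-2)**(n + 1)*(n + 1) − (8) = -2*(-2)**n*n - 2*(-2)**n - 8.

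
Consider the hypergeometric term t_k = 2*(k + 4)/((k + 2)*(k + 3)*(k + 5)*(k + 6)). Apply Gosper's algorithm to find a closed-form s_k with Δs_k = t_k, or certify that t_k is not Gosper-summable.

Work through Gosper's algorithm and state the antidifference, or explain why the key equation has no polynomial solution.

s_k = k*(k + 7)/(10*(k**2 + 7*k + 10))

Step 1: r(k) = (k + 2)*(k + 5)**2/((k + 4)**2*(k + 7)).
Factor: A=k + 2; B=k + 7; C=k**2 + 8*k + 16.
Solve (k + 2)·f(k+1) − (k + 6)·f(k) = k**2 + 8*k + 16.
d = 4 from the (1,1,2) case.
Match coefficients ⇒ f(k) = k*(k + 3)*(k + 4)*(k + 7)/20.
So s_k = (B(k−1)f/C)·t_k = (k*(k + 3)*(k + 6)*(k + 7)/(20*(k + 4)))·t_k = k*(k + 7)/(10*(k**2 + 7*k + 10)).
Verify: 2*(k + 4)/(k**4 + 16*k**3 + 91*k**2 + 216*k + 180) matches t_k.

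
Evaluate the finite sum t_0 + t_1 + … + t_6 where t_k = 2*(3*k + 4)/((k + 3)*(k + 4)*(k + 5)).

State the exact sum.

The ratio is (k + 3)*(3*k + 7)/((k + 6)*(3*k + 4)).
Normal form (A,B,C) = (k + 3, k + 6, k + 4/3).
Need (k + 3)·f(k+1) − (k + 5)·f(k) = k + 4/3.
d = 2 from the (1,1,1) case.
Coefficient equations give f(k) = k*(13*k + 19)/72.
Then R = B(k−1)f/C = k*(k + 5)*(13*k + 19)/(24*(3*k + 4)), so s_k = R(k)·t_k = k*(13*k + 19)/(12*(k + 3)*(k + 4)).
Δs = 2*(3*k + 4)/(k**3 + 12*k**2 + 47*k + 60), as required.
Telescoping: Σ = s_(7) − s_(0) = 7/12 − (0) = 7/12.

Σ = 7/12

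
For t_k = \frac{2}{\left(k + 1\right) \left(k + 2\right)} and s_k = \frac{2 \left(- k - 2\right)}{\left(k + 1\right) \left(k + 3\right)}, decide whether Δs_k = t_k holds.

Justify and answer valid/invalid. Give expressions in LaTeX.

s_(k+1) = 2*(-k - 3)/((k + 2)*(k + 4))
s_(k+1) − s_k = 2*(k**2 + 5*k + 7)/(k**4 + 10*k**3 + 35*k**2 + 50*k + 24)
(s_(k+1) − s_k) − t_k = 2*(-2*k - 5)/(k**4 + 10*k**3 + 35*k**2 + 50*k + 24)

Invalid: residual \frac{2 \left(- 2 k - 5\right)}{k^{4} + 10 k^{3} + 35 k^{2} + 50 k + 24} ≠ 0.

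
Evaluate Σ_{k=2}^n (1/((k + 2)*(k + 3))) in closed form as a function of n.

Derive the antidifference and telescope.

S(n) = (n - 1)/(4*(n + 3))

r(k) = (k + 2)/(k + 4) after simplifying.
Factor: A=k + 2; B=k + 4; C=1.
Need (k + 2)·f(k+1) − (k + 3)·f(k) = 1.
Bound: deg f ≤ 1.
A polynomial solution: f(k) = k/2.
So s_k = (B(k−1)f/C)·t_k = (k*(k + 3)/2)·t_k = k/(2*(k + 2)).
Check: Δs_k = 1/(k**2 + 5*k + 6). ✓
Telescope: S(n) = s_(n+1) − s_(2) = (n + 1)/(2*(n + 3)) − (1/4) = (n - 1)/(4*(n + 3)).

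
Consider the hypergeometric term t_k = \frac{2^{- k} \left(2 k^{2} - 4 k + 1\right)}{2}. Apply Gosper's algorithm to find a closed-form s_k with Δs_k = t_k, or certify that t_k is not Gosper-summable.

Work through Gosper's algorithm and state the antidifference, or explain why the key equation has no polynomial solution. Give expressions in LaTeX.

s_k = 2^{- k} \left(- 2 k^{2} - 3\right)

Ratio r(k) = (2*k**2 - 1)/(2*(2*k**2 - 4*k + 1)).
So A=1/2 and B=1, with C=k**2 - 2*k + 1/2.
Key eq: (1/2)·f(k+1) = (1)·f(k) + (k**2 - 2*k + 1/2).
From deg A=0, deg B=0, deg C=2: d=2.
Solving with deg f ≤ 2: f(k) = -2*k**2 - 3.
Certificate R = B(k−1)f/C = -2*(2*k**2 + 3)/(2*k**2 - 4*k + 1) gives s_k = (-2*k**2 - 3)/2**k.
Check: Δs_k = (2*k**2 - 4*k + 1)/(2*2**k). ✓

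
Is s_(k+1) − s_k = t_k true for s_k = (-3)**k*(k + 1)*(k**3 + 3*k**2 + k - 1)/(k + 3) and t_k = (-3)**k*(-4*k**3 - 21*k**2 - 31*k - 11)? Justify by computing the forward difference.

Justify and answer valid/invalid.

s_(k+1) = (-3)**(k + 1)*(k + 2)*(k + (k + 1)**3 + 3*(k + 1)**2)/(k + 4)
s_(k+1) − s_k = (-3)**k*(-4*k**5 - 41*k**4 - 158*k**3 - 286*k**2 - 239*k - 68)/(k**2 + 7*k + 12)
(s_(k+1) − s_k) − t_k = (-3)**k*(8*k**4 + 68*k**3 + 194*k**2 + 210*k + 64)/(k**2 + 7*k + 12)

Invalid: residual (-3)**k*(8*k**4 + 68*k**3 + 194*k**2 + 210*k + 64)/(k**2 + 7*k + 12) ≠ 0.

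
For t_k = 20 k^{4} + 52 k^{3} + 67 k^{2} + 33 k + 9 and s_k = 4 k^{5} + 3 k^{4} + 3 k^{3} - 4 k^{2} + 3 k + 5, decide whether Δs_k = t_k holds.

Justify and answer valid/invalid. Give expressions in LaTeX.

Valid: the claim telescopes to t_k.

s_(k+1) = 4*k**5 + 23*k**4 + 55*k**3 + 63*k**2 + 36*k + 14
s_(k+1) − s_k = 20*k**4 + 52*k**3 + 67*k**2 + 33*k + 9
(s_(k+1) − s_k) − t_k = 0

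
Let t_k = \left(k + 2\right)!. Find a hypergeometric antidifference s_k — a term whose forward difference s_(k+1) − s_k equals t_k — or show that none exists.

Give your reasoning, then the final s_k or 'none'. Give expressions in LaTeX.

not Gosper-summable; s_k does not exist

Step 1: r(k) = k + 3.
A = k + 3, B = 1, C = 1.
Set up (k + 3)·f(k+1) − (1)·f(k) − (1) = 0.
deg f ≤ -1 (via 1,0,0).
deg f ≤ -1 is impossible — no certificate.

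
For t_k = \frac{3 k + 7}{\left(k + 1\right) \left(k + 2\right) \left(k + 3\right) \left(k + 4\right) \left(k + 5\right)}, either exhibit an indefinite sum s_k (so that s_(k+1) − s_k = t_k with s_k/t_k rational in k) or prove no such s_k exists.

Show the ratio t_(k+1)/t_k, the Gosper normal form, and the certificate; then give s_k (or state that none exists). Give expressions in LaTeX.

s_k = \frac{k \left(k^{2} + 8 k + 19\right)}{12 \left(k^{3} + 8 k^{2} + 19 k + 12\right)}

The ratio is (k + 1)*(3*k + 10)/((k + 6)*(3*k + 7)).
Gosper form: A/B · C(k+1)/C(k) with A=k + 1, B=k + 6, C=k + 7/3.
Need (k + 1)·f(k+1) − (k + 5)·f(k) = k + 7/3.
Degrees (1,1,1) ⇒ d ≤ 4.
Match coefficients ⇒ f(k) = k*(k + 2)*(k**2 + 8*k + 19)/36.
Get s_k = R·t_k = k*(k**2 + 8*k + 19)/(12*(k**3 + 8*k**2 + 19*k + 12)) with R(k) = B(k−1)f(k)/C(k) = k*(k + 2)*(k + 5)*(k**2 + 8*k + 19)/(12*(3*k + 7)).
Verify: (3*k + 7)/(k**5 + 15*k**4 + 85*k**3 + 225*k**2 + 274*k + 120) matches t_k.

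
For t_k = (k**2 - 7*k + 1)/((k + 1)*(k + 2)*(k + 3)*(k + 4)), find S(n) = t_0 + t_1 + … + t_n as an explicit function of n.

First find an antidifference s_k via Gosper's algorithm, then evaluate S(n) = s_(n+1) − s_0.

S(n) = (1 - n**2)/(n**3 + 9*n**2 + 26*n + 24)

Ratio r(k) = -(k + 1)*(7*k - (k + 1)**2 + 6)/((k + 5)*(k**2 - 7*k + 1)).
Normal form (A,B,C) = (k + 1, k + 5, k**2 - 7*k + 1).
Key eq: (k + 1)·f(k+1) = (k + 4)·f(k) + (k**2 - 7*k + 1).
Bound: deg f ≤ 3.
Solving with deg f ≤ 3: f(k) = -k*(k - 2).
Then R = B(k−1)f/C = -k*(k - 2)*(k + 4)/(k**2 - 7*k + 1), so s_k = R(k)·t_k = k*(2 - k)/((k + 1)*(k + 2)*(k + 3)).
Verify: (k**2 - 7*k + 1)/(k**4 + 10*k**3 + 35*k**2 + 50*k + 24) matches t_k.
s_(n+1) = (1 - n**2)/(n**3 + 9*n**2 + 26*n + 24) and s_(0) = 0, so S(n) = (1 - n**2)/(n**3 + 9*n**2 + 26*n + 24).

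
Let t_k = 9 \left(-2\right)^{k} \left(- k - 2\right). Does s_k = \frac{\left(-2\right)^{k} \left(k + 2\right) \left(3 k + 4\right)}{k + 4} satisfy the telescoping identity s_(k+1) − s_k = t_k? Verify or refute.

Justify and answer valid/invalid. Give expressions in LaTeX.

s_(k+1) = (-2)**(k + 1)*(k + 3)*(3*k + 7)/(k + 5)
s_(k+1) − s_k = (-2)**k*(-9*k**3 - 81*k**2 - 228*k - 208)/(k**2 + 9*k + 20)
(s_(k+1) − s_k) − t_k = 2*(-2)**k*(9*k**2 + 57*k + 76)/(k**2 + 9*k + 20)

Invalid: residual \frac{2 \left(-2\right)^{k} \left(9 k^{2} + 57 k + 76\right)}{k^{2} + 9 k + 20} ≠ 0.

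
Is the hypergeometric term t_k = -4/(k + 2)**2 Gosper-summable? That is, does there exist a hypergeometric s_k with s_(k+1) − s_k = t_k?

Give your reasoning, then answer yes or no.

No — key equation has no polynomial f.

Ratio r(k) = (k + 2)**2/(k + 3)**2.
So A=k**2 + 4*k + 4 and B=k**2 + 6*k + 9, with C=1.
f must satisfy (k**2 + 4*k + 4)·f(k+1) − (k**2 + 4*k + 4)·f(k) = 1.
d = 0 from the (2,2,0) case.
Put f(k) = c0: A·f(k+1) − B(k−1)·f(k) − C = -1; need -1 = 0 — inconsistent ⇒ no f, not summable.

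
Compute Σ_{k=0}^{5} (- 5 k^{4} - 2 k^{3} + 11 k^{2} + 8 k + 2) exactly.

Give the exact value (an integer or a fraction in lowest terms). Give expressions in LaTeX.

r(k) = (5*k**4 + 22*k**3 + 25*k**2 - 4*k - 14)/(5*k**4 + 2*k**3 - 11*k**2 - 8*k - 2) after simplifying.
A = 1, B = 1, C = k**4 + 2*k**3/5 - 11*k**2/5 - 8*k/5 - 2/5.
Set up (1)·f(k+1) − (1)·f(k) − (k**4 + 2*k**3/5 - 11*k**2/5 - 8*k/5 - 2/5) = 0.
Bound: deg f ≤ 5.
Coefficient equations give f(k) = k**2*(k**3 - 2*k**2 - 3*k + 2)/5.
R(k) = B(k−1)·f(k)/C(k) = k**2*(k**3 - 2*k**2 - 3*k + 2)/(5*k**4 + 2*k**3 - 11*k**2 - 8*k - 2); s_k = R·t_k = k**2*(-k**3 + 2*k**2 + 3*k - 2).
Verify: -5*k**4 - 2*k**3 + 11*k**2 + 8*k + 2 matches t_k.
Sum = s_(6) − s_(0); s_(6) = -4608, s_(0) = 0 ⇒ -4608.

Σ = -4608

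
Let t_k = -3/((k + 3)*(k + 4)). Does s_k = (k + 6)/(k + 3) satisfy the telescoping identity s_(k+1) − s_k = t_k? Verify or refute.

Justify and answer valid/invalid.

Valid: the claim telescopes to t_k.

s_(k+1) = (k + 7)/(k + 4)
s_(k+1) − s_k = -3/(k**2 + 7*k + 12)
(s_(k+1) − s_k) − t_k = 0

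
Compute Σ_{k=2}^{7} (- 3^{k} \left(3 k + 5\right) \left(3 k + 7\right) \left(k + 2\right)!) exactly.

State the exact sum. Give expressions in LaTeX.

Σ = -595213918488

Compute t_(k+1)/t_k: get 3*(k + 3)*(3*k + 8)*(3*k + 10)/((3*k + 5)*(3*k + 7)).
So A=3*k + 9 and B=1, with C=k**2 + 4*k + 35/9.
f must satisfy (3*k + 9)·f(k+1) − (1)·f(k) = k**2 + 4*k + 35/9.
Degrees (1,0,2) ⇒ d ≤ 1.
A polynomial solution: f(k) = (3*k + 1)/9.
Get s_k = R·t_k = -3**k*(3*k + 1)*factorial(k + 2) with R(k) = B(k−1)f(k)/C(k) = (3*k + 1)/((3*k + 5)*(3*k + 7)).
Δs = -3**k*(3*k + 5)*(3*k + 7)*factorial(k + 2), as required.
Σ_(k=2)^(7) t_k = s_(8) − s_(2) = -595213920000 − (-1512) = -595213918488.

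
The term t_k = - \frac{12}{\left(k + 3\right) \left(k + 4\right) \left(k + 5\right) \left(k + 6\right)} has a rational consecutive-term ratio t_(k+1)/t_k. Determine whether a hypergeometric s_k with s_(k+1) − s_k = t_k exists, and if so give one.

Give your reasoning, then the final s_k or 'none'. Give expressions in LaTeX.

Compute t_(k+1)/t_k: get (k + 3)/(k + 7).
Normal form (A,B,C) = (k + 3, k + 7, 1).
Set up (k + 3)·f(k+1) − (k + 6)·f(k) − (1) = 0.
Bound: deg f ≤ 3.
Solve for f: f(k) = k*(k**2 + 12*k + 47)/180 (degree 3 ≤ 3).
Certificate R = B(k−1)f/C = k*(k + 6)*(k**2 + 12*k + 47)/180 gives s_k = k*(-k**2 - 12*k - 47)/(15*(k + 3)*(k + 4)*(k + 5)).
Δs = -12/(k**4 + 18*k**3 + 119*k**2 + 342*k + 360), as required.

s_k = \frac{k \left(- k^{2} - 12 k - 47\right)}{15 \left(k + 3\right) \left(k + 4\right) \left(k + 5\right)}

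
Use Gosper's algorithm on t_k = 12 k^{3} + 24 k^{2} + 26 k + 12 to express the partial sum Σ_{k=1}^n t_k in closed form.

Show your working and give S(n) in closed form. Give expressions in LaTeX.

S(n) = n \left(3 n^{3} + 14 n^{2} + 28 n + 29\right)

Compute t_(k+1)/t_k: get (6*k**3 + 30*k**2 + 55*k + 37)/(6*k**3 + 12*k**2 + 13*k + 6).
Factor: A=1; B=1; C=k**3 + 2*k**2 + 13*k/6 + 1.
Solve (1)·f(k+1) − (1)·f(k) = k**3 + 2*k**2 + 13*k/6 + 1.
Bound: deg f ≤ 4.
Coefficient equations give f(k) = k*(3*k**3 + 2*k**2 + 4*k + 3)/12.
R(k) = B(k−1)·f(k)/C(k) = k*(3*k**3 + 2*k**2 + 4*k + 3)/(2*(6*k**3 + 12*k**2 + 13*k + 6)); s_k = R·t_k = k*(3*k**3 + 2*k**2 + 4*k + 3).
Verify: 12*k**3 + 24*k**2 + 26*k + 12 matches t_k.
s_(n+1) = 3*n**4 + 14*n**3 + 28*n**2 + 29*n + 12 and s_(1) = 12, so S(n) = n*(3*n**3 + 14*n**2 + 28*n + 29).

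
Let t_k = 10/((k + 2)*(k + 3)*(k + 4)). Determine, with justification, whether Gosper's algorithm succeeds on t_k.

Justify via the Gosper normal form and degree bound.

Yes. s_k = 5*k*(k + 5)/(6*(k + 2)*(k + 3)).

Compute t_(k+1)/t_k: get (k + 2)/(k + 5).
A = k + 2, B = k + 5, C = 1.
Set up (k + 2)·f(k+1) − (k + 4)·f(k) − (1) = 0.
Degrees (1,1,0) ⇒ d ≤ 2.
Match coefficients ⇒ f(k) = k*(k + 5)/12.
Certificate R = B(k−1)f/C = k*(k + 4)*(k + 5)/12 gives s_k = 5*k*(k + 5)/(6*(k + 2)*(k + 3)).
Check: Δs_k = 10/(k**3 + 9*k**2 + 26*k + 24). ✓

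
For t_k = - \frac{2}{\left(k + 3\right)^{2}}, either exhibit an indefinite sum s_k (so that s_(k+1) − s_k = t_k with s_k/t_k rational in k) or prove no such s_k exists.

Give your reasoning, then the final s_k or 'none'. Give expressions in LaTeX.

t_(k+1)/t_k = (k + 3)**2/(k + 4)**2.
Normal form (A,B,C) = (k**2 + 6*k + 9, k**2 + 8*k + 16, 1).
Need (k**2 + 6*k + 9)·f(k+1) − (k**2 + 6*k + 9)·f(k) = 1.
deg f ≤ 0 (via 2,2,0).
f = c0 ⇒ A·f(k+1) − B(k−1)·f(k) − C = -1. The system {-1 = 0} is inconsistent; no antidifference.

no hypergeometric antidifference exists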